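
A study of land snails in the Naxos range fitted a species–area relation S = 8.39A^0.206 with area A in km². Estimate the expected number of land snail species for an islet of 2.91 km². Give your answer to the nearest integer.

10 species

S = 8.39 × 2.91^0.206
ln S = ln 8.39 + 0.206 × ln 2.91 = 2.1270 + 0.206 × 1.0682 = 2.3471
S = e^2.3471 ≈ 10.45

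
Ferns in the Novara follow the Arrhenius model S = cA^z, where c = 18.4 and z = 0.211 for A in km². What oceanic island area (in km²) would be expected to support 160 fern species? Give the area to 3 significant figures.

28300 km²

160 = 18.4 × A^0.211  ⇒  A^0.211 = 160/18.4 = 8.696
ln A = ln(8.696) / 0.211 = 2.1628 / 0.211 = 10.2503
A = e^10.2503 ≈ 28292 km²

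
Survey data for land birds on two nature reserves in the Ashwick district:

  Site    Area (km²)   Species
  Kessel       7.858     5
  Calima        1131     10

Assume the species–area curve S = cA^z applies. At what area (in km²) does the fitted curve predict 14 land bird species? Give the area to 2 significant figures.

z = ln(10/5) / ln(1131/7.858) = 0.6931 / 4.9693 = 0.1395
c = 5 / 7.858^0.1395 = 5 / 1.333 = 3.75
A = (14/3.75)^(1/0.1395) ⇒ ln A = ln(3.733)/0.1395 = 9.4431
A = e^9.4431 ≈ 12621 km²

13000 km²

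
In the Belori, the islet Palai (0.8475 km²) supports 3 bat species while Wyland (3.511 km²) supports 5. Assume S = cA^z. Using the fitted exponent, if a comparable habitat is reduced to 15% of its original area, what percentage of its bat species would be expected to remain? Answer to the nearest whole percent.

51%

z = ln(5/3) / ln(3.511/0.8475) = 0.5108 / 1.4214 = 0.3594
S_new/S_old = (A_new/A_old)^z = 0.15^0.3594 = exp(0.3594 × -1.8971) = 0.5057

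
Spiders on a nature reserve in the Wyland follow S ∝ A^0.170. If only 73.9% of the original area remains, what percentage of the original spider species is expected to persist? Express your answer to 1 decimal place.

S_new/S_old = (A_new/A_old)^z = 0.739^0.17
= exp(0.17 × ln 0.739) = exp(0.17 × -0.3025) = exp(-0.0514) ≈ 0.9499

95.0%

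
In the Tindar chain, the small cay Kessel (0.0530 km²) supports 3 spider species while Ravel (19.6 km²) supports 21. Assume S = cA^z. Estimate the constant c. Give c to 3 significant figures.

z = ln(S₂/S₁) / ln(A₂/A₁) = ln(21/3) / ln(19.6/0.053) = 1.9459 / 5.9130 = 0.3291
c = S₁ / A₁^z = 3 / 0.053^0.3291 = 3 / 0.3803 = 7.888

7.89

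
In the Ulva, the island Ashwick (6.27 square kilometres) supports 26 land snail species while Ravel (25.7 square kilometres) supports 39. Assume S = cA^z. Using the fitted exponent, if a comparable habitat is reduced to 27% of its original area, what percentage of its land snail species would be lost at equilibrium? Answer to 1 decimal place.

31.4%

z = ln(39/26) / ln(25.7/6.27) = 0.4055 / 1.4107 = 0.2874
S_new/S_old = (A_new/A_old)^z = 0.27^0.2874 = exp(0.2874 × -1.3093) = 0.6864
Fraction lost = 1 − 0.6864 = 0.3136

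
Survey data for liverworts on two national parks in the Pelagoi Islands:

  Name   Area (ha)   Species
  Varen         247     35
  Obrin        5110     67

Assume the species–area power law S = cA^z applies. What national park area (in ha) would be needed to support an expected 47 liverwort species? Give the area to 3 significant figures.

977 ha

z = ln(67/35) / ln(5110/247) = 0.6493 / 3.0296 = 0.2143
c = 35 / 247^0.2143 = 35 / 3.257 = 10.75
A = (47/10.75)^(1/0.2143) ⇒ ln A = ln(4.374)/0.2143 = 6.8848
A = e^6.8848 ≈ 977.3 ha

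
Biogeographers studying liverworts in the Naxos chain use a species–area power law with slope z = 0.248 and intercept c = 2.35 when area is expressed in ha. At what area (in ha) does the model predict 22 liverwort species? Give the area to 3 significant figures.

22 = 2.35 × A^0.248  ⇒  A^0.248 = 22/2.35 = 9.362
ln A = ln(9.362) / 0.248 = 2.2366 / 0.248 = 9.0187
A = e^9.0187 ≈ 8256 ha

8260 ha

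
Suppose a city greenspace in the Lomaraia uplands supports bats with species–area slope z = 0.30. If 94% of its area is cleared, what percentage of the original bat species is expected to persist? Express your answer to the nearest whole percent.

43%

S_new/S_old = (A_new/A_old)^z = 0.06^0.3
= exp(0.3 × ln 0.06) = exp(0.3 × -2.8134) = exp(-0.8440) ≈ 0.43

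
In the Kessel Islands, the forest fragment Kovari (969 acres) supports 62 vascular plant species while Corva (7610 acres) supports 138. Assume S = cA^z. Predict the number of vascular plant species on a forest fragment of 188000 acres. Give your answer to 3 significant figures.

479

z = ln(138/62) / ln(7610/969) = 0.8001 / 2.0610 = 0.3882
c = 62 / 969^0.3882 = 62 / 14.43 = 4.296
S₃ = 4.296 × 188000^0.3882 = 4.296 × 111.6 ≈ 479.3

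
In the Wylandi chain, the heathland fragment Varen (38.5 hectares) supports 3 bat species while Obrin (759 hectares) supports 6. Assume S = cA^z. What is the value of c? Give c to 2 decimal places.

1.28

z = ln(S₂/S₁) / ln(A₂/A₁) = ln(6/3) / ln(759/38.5) = 0.6931 / 2.9813 = 0.2325
c = S₁ / A₁^z = 3 / 38.5^0.2325 = 3 / 2.337 = 1.284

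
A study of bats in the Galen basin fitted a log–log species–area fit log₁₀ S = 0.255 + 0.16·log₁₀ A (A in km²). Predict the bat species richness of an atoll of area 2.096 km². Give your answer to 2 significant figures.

2.0

S = 1.799 × 2.096^0.16 = 1.799 × 1.126 ≈ 2.025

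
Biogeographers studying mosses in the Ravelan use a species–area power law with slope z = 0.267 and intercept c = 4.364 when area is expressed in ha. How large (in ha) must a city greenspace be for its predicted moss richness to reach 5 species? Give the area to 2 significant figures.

1.7 ha

5 = 4.364 × A^0.267  ⇒  A^0.267 = 5/4.364 = 1.146
ln A = ln(1.146) / 0.267 = 0.1360 / 0.267 = 0.5095
A = e^0.5095 ≈ 1.665 ha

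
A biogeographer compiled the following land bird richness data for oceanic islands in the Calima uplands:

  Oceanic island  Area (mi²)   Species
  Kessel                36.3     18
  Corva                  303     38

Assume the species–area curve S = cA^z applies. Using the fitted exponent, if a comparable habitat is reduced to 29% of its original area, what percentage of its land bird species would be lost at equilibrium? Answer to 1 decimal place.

35.3%

z = ln(38/18) / ln(303/36.3) = 0.7472 / 2.1219 = 0.3521
S_new/S_old = (A_new/A_old)^z = 0.29^0.3521 = exp(0.3521 × -1.2379) = 0.6467
Fraction lost = 1 − 0.6467 = 0.3533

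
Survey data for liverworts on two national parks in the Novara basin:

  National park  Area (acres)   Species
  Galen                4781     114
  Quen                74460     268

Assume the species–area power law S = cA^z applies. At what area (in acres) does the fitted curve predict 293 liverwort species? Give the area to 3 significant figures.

z = ln(268/114) / ln(74460/4781) = 0.8548 / 2.7456 = 0.3113
c = 114 / 4781^0.3113 = 114 / 13.98 = 8.154
A = (293/8.154)^(1/0.3113) ⇒ ln A = ln(35.93)/0.3113 = 11.5045
A = e^11.5045 ≈ 99159 acres

99200 acres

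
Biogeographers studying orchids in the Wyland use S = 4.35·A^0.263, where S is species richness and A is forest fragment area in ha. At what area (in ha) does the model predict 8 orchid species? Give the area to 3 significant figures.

8 = 4.35 × A^0.263  ⇒  A^0.263 = 8/4.35 = 1.839
ln A = ln(1.839) / 0.263 = 0.6093 / 0.263 = 2.3166
A = e^2.3166 ≈ 10.14 ha

10.1 ha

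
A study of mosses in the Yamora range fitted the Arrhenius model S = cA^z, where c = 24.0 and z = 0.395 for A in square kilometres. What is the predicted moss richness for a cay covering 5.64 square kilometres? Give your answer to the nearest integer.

S = 24 × 5.64^0.395 = 24 × 1.98 ≈ 47.53

48 species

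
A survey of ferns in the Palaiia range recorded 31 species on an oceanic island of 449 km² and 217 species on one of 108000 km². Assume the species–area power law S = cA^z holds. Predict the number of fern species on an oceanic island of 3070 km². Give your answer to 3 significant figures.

z = ln(217/31) / ln(108000/449) = 1.9459 / 5.4829 = 0.3549
c = 31 / 449^0.3549 = 31 / 8.736 = 3.549
S₃ = 3.549 × 3070^0.3549 = 3.549 × 17.28 ≈ 61.33

61.3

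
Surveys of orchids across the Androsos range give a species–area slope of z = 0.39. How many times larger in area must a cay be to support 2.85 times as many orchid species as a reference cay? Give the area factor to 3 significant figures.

(A₂/A₁)^0.39 = 2.85, so A₂/A₁ = 2.85^(1/0.39) = 2.85^2.564
ln(A₂/A₁) = ln 2.85 / 0.39 = 1.0473 / 0.39 = 2.6854
A₂/A₁ = e^2.6854 ≈ 14.66

14.7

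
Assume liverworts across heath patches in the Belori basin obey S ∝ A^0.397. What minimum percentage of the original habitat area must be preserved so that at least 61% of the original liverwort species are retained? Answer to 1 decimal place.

Need (A_new/A_old)^0.397 = 0.61, so A_new/A_old = 0.61^(1/0.397) = 0.61^2.519
ln(A_new/A_old) = ln 0.61 / 0.397 = -0.4943 / 0.397 = -1.2451
A_new/A_old = e^-1.2451 ≈ 0.2879

28.8%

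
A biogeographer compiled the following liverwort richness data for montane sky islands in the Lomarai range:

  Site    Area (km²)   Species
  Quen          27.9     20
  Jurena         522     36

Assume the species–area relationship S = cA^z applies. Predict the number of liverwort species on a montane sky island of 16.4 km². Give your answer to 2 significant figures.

z = ln(36/20) / ln(522/27.9) = 0.5878 / 2.9290 = 0.2007
c = 20 / 27.9^0.2007 = 20 / 1.95 = 10.25
S₃ = 10.25 × 16.4^0.2007 = 10.25 × 1.753 ≈ 17.98

18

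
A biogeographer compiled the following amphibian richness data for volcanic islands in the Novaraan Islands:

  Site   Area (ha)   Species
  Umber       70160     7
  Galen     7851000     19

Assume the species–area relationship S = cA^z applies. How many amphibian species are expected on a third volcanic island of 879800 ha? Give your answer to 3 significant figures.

z = ln(19/7) / ln(7851000/70160) = 0.9985 / 4.7176 = 0.2117
c = 7 / 70160^0.2117 = 7 / 10.61 = 0.6597
S₃ = 0.6597 × 879800^0.2117 = 0.6597 × 18.12 ≈ 11.96

12.0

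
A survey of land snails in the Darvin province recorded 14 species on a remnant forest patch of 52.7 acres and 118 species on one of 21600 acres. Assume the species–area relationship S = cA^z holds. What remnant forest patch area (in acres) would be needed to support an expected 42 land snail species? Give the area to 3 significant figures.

z = ln(118/14) / ln(21600/52.7) = 2.1316 / 6.0158 = 0.3543
c = 14 / 52.7^0.3543 = 14 / 4.075 = 3.436
A = (42/3.436)^(1/0.3543) ⇒ ln A = ln(12.22)/0.3543 = 7.0651
A = e^7.0651 ≈ 1170 acres

1170 acres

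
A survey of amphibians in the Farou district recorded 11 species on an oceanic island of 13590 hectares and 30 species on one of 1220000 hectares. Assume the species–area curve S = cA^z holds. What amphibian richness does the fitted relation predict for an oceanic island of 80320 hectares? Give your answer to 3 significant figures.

16.4

z = ln(30/11) / ln(1220000/13590) = 1.0033 / 4.4973 = 0.2231
c = 11 / 13590^0.2231 = 11 / 8.358 = 1.316
S₃ = 1.316 × 80320^0.2231 = 1.316 × 12.42 ≈ 16.35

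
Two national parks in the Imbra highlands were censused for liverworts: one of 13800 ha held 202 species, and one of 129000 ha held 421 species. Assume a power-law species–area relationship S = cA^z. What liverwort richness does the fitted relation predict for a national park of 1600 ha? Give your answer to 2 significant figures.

100

z = ln(421/202) / ln(129000/13800) = 0.7344 / 2.2351 = 0.3286
c = 202 / 13800^0.3286 = 202 / 22.92 = 8.814
S₃ = 8.814 × 1600^0.3286 = 8.814 × 11.29 ≈ 99.52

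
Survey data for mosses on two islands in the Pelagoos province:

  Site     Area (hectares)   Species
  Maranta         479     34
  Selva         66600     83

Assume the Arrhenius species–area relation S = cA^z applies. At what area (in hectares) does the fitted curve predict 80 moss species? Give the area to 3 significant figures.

54300 hectares

z = ln(83/34) / ln(66600/479) = 0.8925 / 4.9348 = 0.1809
c = 34 / 479^0.1809 = 34 / 3.053 = 11.14
A = (80/11.14)^(1/0.1809) ⇒ ln A = ln(7.184)/0.1809 = 10.9029
A = e^10.9029 ≈ 54334 hectares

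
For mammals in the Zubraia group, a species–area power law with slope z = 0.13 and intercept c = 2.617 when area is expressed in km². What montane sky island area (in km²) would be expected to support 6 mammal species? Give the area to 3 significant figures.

591 km²

6 = 2.617 × A^0.13  ⇒  A^0.13 = 6/2.617 = 2.293
ln A = ln(2.293) / 0.13 = 0.8297 / 0.13 = 6.3825
A = e^6.3825 ≈ 591.4 km²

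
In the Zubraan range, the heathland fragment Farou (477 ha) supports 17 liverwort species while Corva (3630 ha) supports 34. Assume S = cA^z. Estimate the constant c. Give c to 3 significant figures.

2.07

z = ln(S₂/S₁) / ln(A₂/A₁) = ln(34/17) / ln(3630/477) = 0.6931 / 2.0295 = 0.3415
c = S₁ / A₁^z = 17 / 477^0.3415 = 17 / 8.219 = 2.068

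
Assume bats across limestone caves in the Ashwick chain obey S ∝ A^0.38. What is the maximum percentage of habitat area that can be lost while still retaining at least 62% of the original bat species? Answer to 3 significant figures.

Need (A_new/A_old)^0.38 = 0.62, so A_new/A_old = 0.62^(1/0.38) = 0.62^2.632
ln(A_new/A_old) = ln 0.62 / 0.38 = -0.4780 / 0.38 = -1.2580
A_new/A_old = e^-1.2580 ≈ 0.2842
Fraction that can be lost = 1 − 0.2842 = 0.7158

71.6%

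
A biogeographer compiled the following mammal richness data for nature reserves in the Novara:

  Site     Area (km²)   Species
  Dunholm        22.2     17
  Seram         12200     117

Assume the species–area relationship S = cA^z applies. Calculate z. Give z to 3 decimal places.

Taking logs: ln S = ln c + z ln A, so z = (ln S₂ − ln S₁)/(ln A₂ − ln A₁).
z = ln(117/17) / ln(12200/22.2) = ln(6.882) / ln(549.5) = 1.9290 / 6.3091 = 0.3057

0.306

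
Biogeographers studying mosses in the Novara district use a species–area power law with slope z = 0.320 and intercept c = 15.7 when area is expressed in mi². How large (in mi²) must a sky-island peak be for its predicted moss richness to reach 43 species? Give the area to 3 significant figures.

23.3 mi²

43 = 15.7 × A^0.32  ⇒  A^0.32 = 43/15.7 = 2.739
ln A = ln(2.739) / 0.32 = 1.0075 / 0.32 = 3.1486
A = e^3.1486 ≈ 23.3 mi²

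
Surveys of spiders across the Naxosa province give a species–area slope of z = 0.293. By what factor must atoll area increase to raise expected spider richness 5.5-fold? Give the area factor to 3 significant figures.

336

(A₂/A₁)^0.293 = 5.5, so A₂/A₁ = 5.5^(1/0.293) = 5.5^3.413
ln(A₂/A₁) = ln 5.5 / 0.293 = 1.7047 / 0.293 = 5.8183
A₂/A₁ = e^5.8183 ≈ 336.4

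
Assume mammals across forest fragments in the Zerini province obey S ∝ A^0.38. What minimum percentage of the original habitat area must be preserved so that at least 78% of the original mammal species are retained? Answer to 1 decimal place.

52.0%

Need (A_new/A_old)^0.38 = 0.78, so A_new/A_old = 0.78^(1/0.38) = 0.78^2.632
ln(A_new/A_old) = ln 0.78 / 0.38 = -0.2485 / 0.38 = -0.6538
A_new/A_old = e^-0.6538 ≈ 0.52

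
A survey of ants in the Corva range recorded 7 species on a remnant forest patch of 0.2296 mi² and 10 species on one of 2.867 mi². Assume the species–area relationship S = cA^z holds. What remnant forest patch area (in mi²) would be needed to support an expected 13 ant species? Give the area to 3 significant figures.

z = ln(10/7) / ln(2.867/0.2296) = 0.3567 / 2.5247 = 0.1413
c = 7 / 0.2296^0.1413 = 7 / 0.8123 = 8.617
A = (13/8.617)^(1/0.1413) ⇒ ln A = ln(1.509)/0.1413 = 2.9104
A = e^2.9104 ≈ 18.36 mi²

18.4 mi²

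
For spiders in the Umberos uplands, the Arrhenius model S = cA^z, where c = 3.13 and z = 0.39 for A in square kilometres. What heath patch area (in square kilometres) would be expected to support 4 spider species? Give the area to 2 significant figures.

1.9 square kilometres

4 = 3.13 × A^0.39  ⇒  A^0.39 = 4/3.13 = 1.278
ln A = ln(1.278) / 0.39 = 0.2453 / 0.39 = 0.6289
A = e^0.6289 ≈ 1.875 square kilometres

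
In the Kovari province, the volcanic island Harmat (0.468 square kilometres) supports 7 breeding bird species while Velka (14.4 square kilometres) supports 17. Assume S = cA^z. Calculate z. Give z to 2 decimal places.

Taking logs: ln S = ln c + z ln A, so z = (ln S₂ − ln S₁)/(ln A₂ − ln A₁).
z = ln(17/7) / ln(14.4/0.468) = ln(2.429) / ln(30.77) = 0.8873 / 3.4265 = 0.2590

0.26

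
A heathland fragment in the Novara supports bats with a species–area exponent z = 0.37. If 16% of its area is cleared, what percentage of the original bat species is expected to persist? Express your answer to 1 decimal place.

93.8%

S_new/S_old = (A_new/A_old)^z = 0.84^0.37
= exp(0.37 × ln 0.84) = exp(0.37 × -0.1744) = exp(-0.0645) ≈ 0.9375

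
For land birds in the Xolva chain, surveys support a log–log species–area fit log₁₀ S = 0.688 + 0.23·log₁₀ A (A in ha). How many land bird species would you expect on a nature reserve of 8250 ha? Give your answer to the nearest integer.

39 species

S = 4.875 × 8250^0.23
ln S = ln 4.875 + 0.23 × ln 8250 = 1.5842 + 0.23 × 9.0180 = 3.6583
S = e^3.6583 ≈ 38.8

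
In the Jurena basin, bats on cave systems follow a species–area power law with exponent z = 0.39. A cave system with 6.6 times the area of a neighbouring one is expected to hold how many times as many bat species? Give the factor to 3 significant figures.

S₂/S₁ = (A₂/A₁)^z = 6.6^0.39
ln(S₂/S₁) = 0.39 × ln 6.6 = 0.39 × 1.8871 = 0.7360
S₂/S₁ = e^0.7360 ≈ 2.087

2.09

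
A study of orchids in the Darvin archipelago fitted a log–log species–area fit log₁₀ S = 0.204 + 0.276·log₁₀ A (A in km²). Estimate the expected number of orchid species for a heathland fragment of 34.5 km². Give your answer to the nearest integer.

4

S = 1.6 × 34.5^0.276
ln S = ln 1.6 + 0.276 × ln 34.5 = 0.4697 + 0.276 × 3.5410 = 1.4470
S = e^1.4470 ≈ 4.25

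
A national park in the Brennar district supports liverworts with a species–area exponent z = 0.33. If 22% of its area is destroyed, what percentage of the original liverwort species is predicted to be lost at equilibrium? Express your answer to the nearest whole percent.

8%

S_new/S_old = (A_new/A_old)^z = 0.78^0.33
= exp(0.33 × ln 0.78) = exp(0.33 × -0.2485) = exp(-0.0820) ≈ 0.9213
Fraction lost = 1 − 0.9213 = 0.07872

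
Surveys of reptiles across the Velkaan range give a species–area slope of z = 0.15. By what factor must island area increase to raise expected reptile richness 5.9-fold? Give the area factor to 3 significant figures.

(A₂/A₁)^0.15 = 5.9, so A₂/A₁ = 5.9^(1/0.15) = 5.9^6.667
ln(A₂/A₁) = ln 5.9 / 0.15 = 1.7750 / 0.15 = 11.8330
A₂/A₁ = e^11.8330 ≈ 137725

138000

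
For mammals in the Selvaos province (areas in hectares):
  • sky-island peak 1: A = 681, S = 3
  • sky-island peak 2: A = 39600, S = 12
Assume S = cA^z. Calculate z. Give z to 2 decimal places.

Taking logs: ln S = ln c + z ln A, so z = (ln S₂ − ln S₁)/(ln A₂ − ln A₁).
z = ln(12/3) / ln(39600/681) = ln(4) / ln(58.15) = 1.3863 / 4.0630 = 0.3412

0.34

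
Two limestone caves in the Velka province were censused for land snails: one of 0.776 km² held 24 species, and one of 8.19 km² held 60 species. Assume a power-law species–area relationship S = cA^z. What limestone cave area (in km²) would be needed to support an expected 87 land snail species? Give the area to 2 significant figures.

21 km²

z = ln(60/24) / ln(8.19/0.776) = 0.9163 / 2.3565 = 0.3888
c = 24 / 0.776^0.3888 = 24 / 0.9061 = 26.49
A = (87/26.49)^(1/0.3888) ⇒ ln A = ln(3.285)/0.3888 = 3.0585
A = e^3.0585 ≈ 21.3 km²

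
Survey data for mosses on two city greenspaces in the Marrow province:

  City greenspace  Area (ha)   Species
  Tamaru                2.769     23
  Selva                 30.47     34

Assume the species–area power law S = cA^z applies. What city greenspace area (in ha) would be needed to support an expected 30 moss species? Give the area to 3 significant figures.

14.1 ha

z = ln(34/23) / ln(30.47/2.769) = 0.3909 / 2.3983 = 0.1630
c = 23 / 2.769^0.1630 = 23 / 1.181 = 19.48
A = (30/19.48)^(1/0.1630) ⇒ ln A = ln(1.54)/0.1630 = 2.6488
A = e^2.6488 ≈ 14.14 ha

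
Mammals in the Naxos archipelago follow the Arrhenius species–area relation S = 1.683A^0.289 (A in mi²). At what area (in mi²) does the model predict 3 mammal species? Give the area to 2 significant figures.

7.4 mi²

3 = 1.683 × A^0.289  ⇒  A^0.289 = 3/1.683 = 1.783
ln A = ln(1.783) / 0.289 = 0.5780 / 0.289 = 2.0001
A = e^2.0001 ≈ 7.39 mi²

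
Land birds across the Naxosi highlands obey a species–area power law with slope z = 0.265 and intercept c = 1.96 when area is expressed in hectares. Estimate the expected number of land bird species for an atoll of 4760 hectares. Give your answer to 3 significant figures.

S = 1.96 × 4760^0.265 = 1.96 × 9.431 ≈ 18.49

18.5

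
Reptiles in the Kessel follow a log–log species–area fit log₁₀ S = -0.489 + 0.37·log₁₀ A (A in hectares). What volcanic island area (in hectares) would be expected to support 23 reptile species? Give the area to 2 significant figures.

23 = 0.3243 × A^0.37  ⇒  A^0.37 = 23/0.3243 = 70.91
ln A = ln(70.91) / 0.37 = 4.2615 / 0.37 = 11.5175
A = e^11.5175 ≈ 100454 hectares

100000 hectares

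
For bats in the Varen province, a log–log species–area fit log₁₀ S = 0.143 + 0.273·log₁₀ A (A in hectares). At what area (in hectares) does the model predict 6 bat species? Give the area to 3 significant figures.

212 hectares

6 = 1.39 × A^0.273  ⇒  A^0.273 = 6/1.39 = 4.317
ln A = ln(4.317) / 0.273 = 1.4625 / 0.273 = 5.3571
A = e^5.3571 ≈ 212.1 hectares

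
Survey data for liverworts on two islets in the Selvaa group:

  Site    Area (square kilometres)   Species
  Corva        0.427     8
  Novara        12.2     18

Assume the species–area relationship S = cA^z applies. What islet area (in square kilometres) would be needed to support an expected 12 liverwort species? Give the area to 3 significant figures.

2.28 square kilometres

z = ln(18/8) / ln(12.2/0.427) = 0.8109 / 3.3524 = 0.2419
c = 8 / 0.427^0.2419 = 8 / 0.814 = 9.829
A = (12/9.829)^(1/0.2419) ⇒ ln A = ln(1.221)/0.2419 = 0.8252
A = e^0.8252 ≈ 2.282 square kilometres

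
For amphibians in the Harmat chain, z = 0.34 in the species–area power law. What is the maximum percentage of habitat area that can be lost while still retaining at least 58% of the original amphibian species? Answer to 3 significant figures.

79.9%

Need (A_new/A_old)^0.34 = 0.58, so A_new/A_old = 0.58^(1/0.34) = 0.58^2.941
ln(A_new/A_old) = ln 0.58 / 0.34 = -0.5447 / 0.34 = -1.6021
A_new/A_old = e^-1.6021 ≈ 0.2015
Fraction that can be lost = 1 − 0.2015 = 0.7985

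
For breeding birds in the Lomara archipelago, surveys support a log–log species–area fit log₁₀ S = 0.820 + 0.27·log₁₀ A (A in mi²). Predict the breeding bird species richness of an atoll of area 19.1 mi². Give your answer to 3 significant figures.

14.7

S = 6.607 × 19.1^0.27 = 6.607 × 2.218 ≈ 14.65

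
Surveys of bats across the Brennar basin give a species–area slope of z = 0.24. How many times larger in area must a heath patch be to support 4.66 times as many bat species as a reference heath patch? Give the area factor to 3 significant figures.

609

(A₂/A₁)^0.24 = 4.66, so A₂/A₁ = 4.66^(1/0.24) = 4.66^4.167
ln(A₂/A₁) = ln 4.66 / 0.24 = 1.5390 / 0.24 = 6.4126
A₂/A₁ = e^6.4126 ≈ 609.5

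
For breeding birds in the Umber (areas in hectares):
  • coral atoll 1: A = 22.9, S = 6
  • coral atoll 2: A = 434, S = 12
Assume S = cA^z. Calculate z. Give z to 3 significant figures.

0.236

Taking logs: ln S = ln c + z ln A, so z = (ln S₂ − ln S₁)/(ln A₂ − ln A₁).
z = ln(12/6) / ln(434/22.9) = ln(2) / ln(18.95) = 0.6931 / 2.9419 = 0.2356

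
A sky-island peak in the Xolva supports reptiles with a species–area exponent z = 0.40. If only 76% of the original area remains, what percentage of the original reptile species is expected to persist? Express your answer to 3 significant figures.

S_new/S_old = (A_new/A_old)^z = 0.76^0.4
= exp(0.4 × ln 0.76) = exp(0.4 × -0.2744) = exp(-0.1098) ≈ 0.896

89.6%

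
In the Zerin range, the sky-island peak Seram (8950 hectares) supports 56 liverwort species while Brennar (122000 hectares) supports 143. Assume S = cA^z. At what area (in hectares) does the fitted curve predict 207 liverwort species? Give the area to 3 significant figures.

z = ln(143/56) / ln(122000/8950) = 0.9375 / 2.6124 = 0.3589
c = 56 / 8950^0.3589 = 56 / 26.19 = 2.138
A = (207/2.138)^(1/0.3589) ⇒ ln A = ln(96.82)/0.3589 = 12.7424
A = e^12.7424 ≈ 341960 hectares

342000 hectares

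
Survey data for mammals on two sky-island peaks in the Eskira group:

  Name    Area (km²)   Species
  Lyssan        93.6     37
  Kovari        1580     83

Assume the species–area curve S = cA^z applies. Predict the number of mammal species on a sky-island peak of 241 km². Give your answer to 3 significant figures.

48.5

z = ln(83/37) / ln(1580/93.6) = 0.8079 / 2.8261 = 0.2859
c = 37 / 93.6^0.2859 = 37 / 3.66 = 10.11
S₃ = 10.11 × 241^0.2859 = 10.11 × 4.797 ≈ 48.49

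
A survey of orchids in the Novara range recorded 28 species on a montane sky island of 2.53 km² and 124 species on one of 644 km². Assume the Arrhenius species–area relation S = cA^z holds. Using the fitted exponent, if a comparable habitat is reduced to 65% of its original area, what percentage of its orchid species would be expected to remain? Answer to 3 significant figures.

89.1%

z = ln(124/28) / ln(644/2.53) = 1.4881 / 5.5395 = 0.2686
S_new/S_old = (A_new/A_old)^z = 0.65^0.2686 = exp(0.2686 × -0.4308) = 0.8907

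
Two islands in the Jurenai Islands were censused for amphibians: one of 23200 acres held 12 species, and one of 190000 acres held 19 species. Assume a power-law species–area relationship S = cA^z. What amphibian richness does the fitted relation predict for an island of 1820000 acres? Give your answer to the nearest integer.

31

z = ln(19/12) / ln(190000/23200) = 0.4595 / 2.1029 = 0.2185
c = 12 / 23200^0.2185 = 12 / 8.994 = 1.334
S₃ = 1.334 × 1820000^0.2185 = 1.334 × 23.33 ≈ 31.13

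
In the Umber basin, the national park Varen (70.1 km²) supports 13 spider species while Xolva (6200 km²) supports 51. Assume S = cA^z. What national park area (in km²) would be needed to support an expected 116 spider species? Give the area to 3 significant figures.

91800 km²

z = ln(51/13) / ln(6200/70.1) = 1.3669 / 4.4824 = 0.3049
c = 13 / 70.1^0.3049 = 13 / 3.655 = 3.557
A = (116/3.557)^(1/0.3049) ⇒ ln A = ln(32.61)/0.3049 = 11.4271
A = e^11.4271 ≈ 91776 km²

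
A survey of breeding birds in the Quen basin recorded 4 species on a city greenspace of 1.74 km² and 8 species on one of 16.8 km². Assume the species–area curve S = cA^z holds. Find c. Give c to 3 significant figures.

3.38

z = ln(S₂/S₁) / ln(A₂/A₁) = ln(8/4) / ln(16.8/1.74) = 0.6931 / 2.2675 = 0.3057
c = S₁ / A₁^z = 4 / 1.74^0.3057 = 4 / 1.184 = 3.377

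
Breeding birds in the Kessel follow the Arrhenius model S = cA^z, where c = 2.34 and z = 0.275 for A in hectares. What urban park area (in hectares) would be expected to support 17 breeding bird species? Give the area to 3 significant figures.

1350 hectares

17 = 2.34 × A^0.275  ⇒  A^0.275 = 17/2.34 = 7.265
ln A = ln(7.265) / 0.275 = 1.9831 / 0.275 = 7.2111
A = e^7.2111 ≈ 1354 hectares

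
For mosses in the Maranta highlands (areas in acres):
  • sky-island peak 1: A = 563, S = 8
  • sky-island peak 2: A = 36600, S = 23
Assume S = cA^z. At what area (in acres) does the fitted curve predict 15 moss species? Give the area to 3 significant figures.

6760 acres

z = ln(23/8) / ln(36600/563) = 1.0561 / 4.1745 = 0.2530
c = 8 / 563^0.2530 = 8 / 4.964 = 1.612
A = (15/1.612)^(1/0.2530) ⇒ ln A = ln(9.307)/0.2530 = 8.8181
A = e^8.8181 ≈ 6756 acres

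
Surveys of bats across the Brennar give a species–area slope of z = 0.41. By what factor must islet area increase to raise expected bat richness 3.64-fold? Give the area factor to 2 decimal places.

23.36

(A₂/A₁)^0.41 = 3.64, so A₂/A₁ = 3.64^(1/0.41) = 3.64^2.439
ln(A₂/A₁) = ln 3.64 / 0.41 = 1.2920 / 0.41 = 3.1512
A₂/A₁ = e^3.1512 ≈ 23.36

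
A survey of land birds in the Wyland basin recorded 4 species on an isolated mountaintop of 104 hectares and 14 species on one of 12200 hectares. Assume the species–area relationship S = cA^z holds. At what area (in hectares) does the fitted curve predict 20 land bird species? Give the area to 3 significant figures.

47400 hectares

z = ln(14/4) / ln(12200/104) = 1.2528 / 4.7648 = 0.2629
c = 4 / 104^0.2629 = 4 / 3.391 = 1.18
A = (20/1.18)^(1/0.2629) ⇒ ln A = ln(16.95)/0.2629 = 10.7658
A = e^10.7658 ≈ 47372 hectares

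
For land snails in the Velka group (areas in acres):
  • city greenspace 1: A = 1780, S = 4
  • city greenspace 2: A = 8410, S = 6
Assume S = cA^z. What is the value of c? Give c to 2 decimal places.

z = ln(S₂/S₁) / ln(A₂/A₁) = ln(6/4) / ln(8410/1780) = 0.4055 / 1.5528 = 0.2611
c = S₁ / A₁^z = 4 / 1780^0.2611 = 4 / 7.059 = 0.5667

0.57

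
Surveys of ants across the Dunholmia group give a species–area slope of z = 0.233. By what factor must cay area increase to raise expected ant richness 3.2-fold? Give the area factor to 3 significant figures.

147

(A₂/A₁)^0.233 = 3.2, so A₂/A₁ = 3.2^(1/0.233) = 3.2^4.292
ln(A₂/A₁) = ln 3.2 / 0.233 = 1.1632 / 0.233 = 4.9921
A₂/A₁ = e^4.9921 ≈ 147.2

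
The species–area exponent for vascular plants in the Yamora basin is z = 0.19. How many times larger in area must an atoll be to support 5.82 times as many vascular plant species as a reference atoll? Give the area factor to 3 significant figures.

10600

(A₂/A₁)^0.19 = 5.82, so A₂/A₁ = 5.82^(1/0.19) = 5.82^5.263
ln(A₂/A₁) = ln 5.82 / 0.19 = 1.7613 / 0.19 = 9.2700
A₂/A₁ = e^9.2700 ≈ 10615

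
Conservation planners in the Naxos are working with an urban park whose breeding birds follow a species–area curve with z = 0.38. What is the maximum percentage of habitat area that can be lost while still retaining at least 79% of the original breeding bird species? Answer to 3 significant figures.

46.2%

Need (A_new/A_old)^0.38 = 0.79, so A_new/A_old = 0.79^(1/0.38) = 0.79^2.632
ln(A_new/A_old) = ln 0.79 / 0.38 = -0.2357 / 0.38 = -0.6203
A_new/A_old = e^-0.6203 ≈ 0.5378
Fraction that can be lost = 1 − 0.5378 = 0.4622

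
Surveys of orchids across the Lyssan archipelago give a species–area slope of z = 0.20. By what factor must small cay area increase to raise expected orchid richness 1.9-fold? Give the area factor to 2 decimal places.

24.76

(A₂/A₁)^0.2 = 1.9, so A₂/A₁ = 1.9^(1/0.2) = 1.9^5
ln(A₂/A₁) = ln 1.9 / 0.2 = 0.6419 / 0.2 = 3.2093
A₂/A₁ = e^3.2093 ≈ 24.76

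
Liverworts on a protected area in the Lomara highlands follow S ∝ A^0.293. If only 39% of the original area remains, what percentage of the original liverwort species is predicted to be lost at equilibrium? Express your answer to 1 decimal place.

24.1%

S_new/S_old = (A_new/A_old)^z = 0.39^0.293
= exp(0.293 × ln 0.39) = exp(0.293 × -0.9416) = exp(-0.2759) ≈ 0.7589
Fraction lost = 1 − 0.7589 = 0.2411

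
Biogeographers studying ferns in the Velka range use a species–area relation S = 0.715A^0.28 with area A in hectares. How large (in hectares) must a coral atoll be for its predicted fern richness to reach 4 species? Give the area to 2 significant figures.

470 hectares

4 = 0.715 × A^0.28  ⇒  A^0.28 = 4/0.715 = 5.594
ln A = ln(5.594) / 0.28 = 1.7218 / 0.28 = 6.1492
A = e^6.1492 ≈ 468.3 hectares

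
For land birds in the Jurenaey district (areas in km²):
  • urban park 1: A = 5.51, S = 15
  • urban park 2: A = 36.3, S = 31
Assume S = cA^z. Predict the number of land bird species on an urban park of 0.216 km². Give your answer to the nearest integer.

z = ln(31/15) / ln(36.3/5.51) = 0.7259 / 1.8853 = 0.3851
c = 15 / 5.51^0.3851 = 15 / 1.929 = 7.775
S₃ = 7.775 × 0.216^0.3851 = 7.775 × 0.5543 ≈ 4.31

4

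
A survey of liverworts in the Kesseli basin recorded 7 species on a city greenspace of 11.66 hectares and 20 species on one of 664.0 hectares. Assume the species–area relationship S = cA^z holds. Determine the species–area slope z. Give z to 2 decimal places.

Taking logs: ln S = ln c + z ln A, so z = (ln S₂ − ln S₁)/(ln A₂ − ln A₁).
z = ln(20/7) / ln(664/11.66) = ln(2.857) / ln(56.95) = 1.0498 / 4.0421 = 0.2597

0.26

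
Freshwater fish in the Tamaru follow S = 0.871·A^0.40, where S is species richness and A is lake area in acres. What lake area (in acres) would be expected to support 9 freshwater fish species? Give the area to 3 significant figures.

9 = 0.871 × A^0.4  ⇒  A^0.4 = 9/0.871 = 10.33
ln A = ln(10.33) / 0.4 = 2.3353 / 0.4 = 5.8383
A = e^5.8383 ≈ 343.2 acres

343 acres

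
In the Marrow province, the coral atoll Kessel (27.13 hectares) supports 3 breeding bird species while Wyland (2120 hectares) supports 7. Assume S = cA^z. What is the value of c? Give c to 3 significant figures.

1.58

z = ln(S₂/S₁) / ln(A₂/A₁) = ln(7/3) / ln(2120/27.13) = 0.8473 / 4.3585 = 0.1944
c = S₁ / A₁^z = 3 / 27.13^0.1944 = 3 / 1.9 = 1.579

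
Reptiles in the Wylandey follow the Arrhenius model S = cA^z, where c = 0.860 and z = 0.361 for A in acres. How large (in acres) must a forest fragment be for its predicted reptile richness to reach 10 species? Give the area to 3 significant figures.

10 = 0.86 × A^0.361  ⇒  A^0.361 = 10/0.86 = 11.63
ln A = ln(11.63) / 0.361 = 2.4534 / 0.361 = 6.7961
A = e^6.7961 ≈ 894.4 acres

894 acres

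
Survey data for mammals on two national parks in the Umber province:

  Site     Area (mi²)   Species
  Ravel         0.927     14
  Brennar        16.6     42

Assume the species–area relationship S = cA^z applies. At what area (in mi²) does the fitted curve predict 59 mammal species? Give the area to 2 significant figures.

41 mi²

z = ln(42/14) / ln(16.6/0.927) = 1.0986 / 2.8852 = 0.3808
c = 14 / 0.927^0.3808 = 14 / 0.9715 = 14.41
A = (59/14.41)^(1/0.3808) ⇒ ln A = ln(4.094)/0.3808 = 3.7020
A = e^3.7020 ≈ 40.53 mi²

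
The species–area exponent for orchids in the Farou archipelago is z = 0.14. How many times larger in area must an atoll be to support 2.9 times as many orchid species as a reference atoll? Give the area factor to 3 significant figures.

2010

(A₂/A₁)^0.14 = 2.9, so A₂/A₁ = 2.9^(1/0.14) = 2.9^7.143
ln(A₂/A₁) = ln 2.9 / 0.14 = 1.0647 / 0.14 = 7.6051
A₂/A₁ = e^7.6051 ≈ 2008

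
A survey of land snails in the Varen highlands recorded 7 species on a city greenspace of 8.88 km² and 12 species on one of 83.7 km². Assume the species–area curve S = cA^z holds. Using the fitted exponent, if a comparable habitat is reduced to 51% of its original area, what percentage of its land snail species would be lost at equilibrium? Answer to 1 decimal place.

z = ln(12/7) / ln(83.7/8.88) = 0.5390 / 2.2434 = 0.2403
S_new/S_old = (A_new/A_old)^z = 0.51^0.2403 = exp(0.2403 × -0.6733) = 0.8506
Fraction lost = 1 − 0.8506 = 0.1494

14.9%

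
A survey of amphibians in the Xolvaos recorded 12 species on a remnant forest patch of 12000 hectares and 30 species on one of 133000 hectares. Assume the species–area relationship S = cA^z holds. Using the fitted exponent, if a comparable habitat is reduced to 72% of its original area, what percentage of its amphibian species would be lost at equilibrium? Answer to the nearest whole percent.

z = ln(30/12) / ln(133000/12000) = 0.9163 / 2.4054 = 0.3809
S_new/S_old = (A_new/A_old)^z = 0.72^0.3809 = exp(0.3809 × -0.3285) = 0.8824
Fraction lost = 1 − 0.8824 = 0.1176

12%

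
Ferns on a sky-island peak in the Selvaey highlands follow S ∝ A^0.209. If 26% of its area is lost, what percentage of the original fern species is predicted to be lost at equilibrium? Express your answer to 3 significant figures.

S_new/S_old = (A_new/A_old)^z = 0.74^0.209
= exp(0.209 × ln 0.74) = exp(0.209 × -0.3011) = exp(-0.0629) ≈ 0.939
Fraction lost = 1 − 0.939 = 0.06099

6.10%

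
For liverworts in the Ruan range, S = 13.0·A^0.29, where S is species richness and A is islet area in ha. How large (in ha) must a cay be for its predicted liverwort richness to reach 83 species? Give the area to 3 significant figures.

597 ha

83 = 13 × A^0.29  ⇒  A^0.29 = 83/13 = 6.385
ln A = ln(6.385) / 0.29 = 1.8539 / 0.29 = 6.3927
A = e^6.3927 ≈ 597.5 ha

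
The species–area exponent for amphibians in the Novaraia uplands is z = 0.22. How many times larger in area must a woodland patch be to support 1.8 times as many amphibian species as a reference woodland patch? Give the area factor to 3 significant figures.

(A₂/A₁)^0.22 = 1.8, so A₂/A₁ = 1.8^(1/0.22) = 1.8^4.545
ln(A₂/A₁) = ln 1.8 / 0.22 = 0.5878 / 0.22 = 2.6718
A₂/A₁ = e^2.6718 ≈ 14.47

14.5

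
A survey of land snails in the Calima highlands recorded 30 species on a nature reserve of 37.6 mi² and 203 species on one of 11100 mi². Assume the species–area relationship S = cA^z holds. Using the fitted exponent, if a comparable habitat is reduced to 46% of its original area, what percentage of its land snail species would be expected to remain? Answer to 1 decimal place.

z = ln(203/30) / ln(11100/37.6) = 1.9120 / 5.6877 = 0.3362
S_new/S_old = (A_new/A_old)^z = 0.46^0.3362 = exp(0.3362 × -0.7765) = 0.7702

77.0%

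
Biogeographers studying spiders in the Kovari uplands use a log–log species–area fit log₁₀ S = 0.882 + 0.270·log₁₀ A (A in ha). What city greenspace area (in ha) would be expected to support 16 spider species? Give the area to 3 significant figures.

15.6 ha

16 = 7.621 × A^0.27  ⇒  A^0.27 = 16/7.621 = 2.1
ln A = ln(2.1) / 0.27 = 0.7417 / 0.27 = 2.7471
A = e^2.7471 ≈ 15.6 ha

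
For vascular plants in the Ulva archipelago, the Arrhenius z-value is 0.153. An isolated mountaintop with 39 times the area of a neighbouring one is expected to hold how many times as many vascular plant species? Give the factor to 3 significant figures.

S₂/S₁ = (A₂/A₁)^z = 39^0.153
ln(S₂/S₁) = 0.153 × ln 39 = 0.153 × 3.6636 = 0.5605
S₂/S₁ = e^0.5605 ≈ 1.752

1.75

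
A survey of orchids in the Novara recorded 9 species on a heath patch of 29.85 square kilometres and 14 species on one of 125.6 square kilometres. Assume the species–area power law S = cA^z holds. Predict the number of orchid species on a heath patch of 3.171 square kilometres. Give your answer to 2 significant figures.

z = ln(14/9) / ln(125.6/29.85) = 0.4418 / 1.4369 = 0.3075
c = 9 / 29.85^0.3075 = 9 / 2.841 = 3.168
S₃ = 3.168 × 3.171^0.3075 = 3.168 × 1.426 ≈ 4.517

4.5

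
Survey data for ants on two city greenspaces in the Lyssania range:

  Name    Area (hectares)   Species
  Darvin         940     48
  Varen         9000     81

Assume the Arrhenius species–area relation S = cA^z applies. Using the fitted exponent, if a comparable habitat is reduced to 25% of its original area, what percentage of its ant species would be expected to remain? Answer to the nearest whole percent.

z = ln(81/48) / ln(9000/940) = 0.5232 / 2.2591 = 0.2316
S_new/S_old = (A_new/A_old)^z = 0.25^0.2316 = exp(0.2316 × -1.3863) = 0.7254

73%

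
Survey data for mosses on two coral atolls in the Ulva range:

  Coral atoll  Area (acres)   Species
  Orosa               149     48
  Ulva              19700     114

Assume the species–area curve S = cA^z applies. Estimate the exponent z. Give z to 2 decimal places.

Taking logs: ln S = ln c + z ln A, so z = (ln S₂ − ln S₁)/(ln A₂ − ln A₁).
z = ln(114/48) / ln(19700/149) = ln(2.375) / ln(132.2) = 0.8650 / 4.8844 = 0.1771

0.18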